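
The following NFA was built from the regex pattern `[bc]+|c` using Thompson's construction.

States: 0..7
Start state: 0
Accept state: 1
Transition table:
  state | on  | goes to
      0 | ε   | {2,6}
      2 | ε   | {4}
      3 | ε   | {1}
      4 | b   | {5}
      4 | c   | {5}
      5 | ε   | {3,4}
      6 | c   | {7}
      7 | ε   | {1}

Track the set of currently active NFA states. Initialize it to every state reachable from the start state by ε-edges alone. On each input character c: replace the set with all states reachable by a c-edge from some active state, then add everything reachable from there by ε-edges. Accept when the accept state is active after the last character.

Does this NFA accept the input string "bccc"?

Answer: ACCEPT

Derivation:
start: ε-closure({0}) = {0,2,4,6}
'b' @ 1: {1,3,4,5}  [accepting]
'c' @ 2: {1,3,4,5}  [accepting]
'c' @ 3: {1,3,4,5}  [accepting]
'c' @ 4: {1,3,4,5}  [accepting]
end set {1,3,4,5} — state 1 in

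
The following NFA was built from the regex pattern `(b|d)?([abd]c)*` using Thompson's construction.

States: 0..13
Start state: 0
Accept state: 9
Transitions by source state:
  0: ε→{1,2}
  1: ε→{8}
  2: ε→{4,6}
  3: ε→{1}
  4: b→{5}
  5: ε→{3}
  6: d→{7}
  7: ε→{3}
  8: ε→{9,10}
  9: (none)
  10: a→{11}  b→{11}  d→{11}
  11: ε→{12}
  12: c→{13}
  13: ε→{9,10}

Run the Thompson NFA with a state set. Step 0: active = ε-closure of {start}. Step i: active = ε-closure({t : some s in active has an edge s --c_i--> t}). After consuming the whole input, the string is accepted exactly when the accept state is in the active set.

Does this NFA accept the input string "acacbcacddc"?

Answer: REJECT

Derivation:
S₀ = ε-closure({0}) = {0,1,2,4,6,8,9,10}
'a' @ 1: {11,12}
'c' @ 2: {9,10,13}  ✓accept
'a' @ 3: {11,12}
'c' @ 4: {9,10,13}  ✓accept
'b' @ 5: {11,12}
'c' @ 6: {9,10,13}  ✓accept
'a' @ 7: {11,12}
'c' @ 8: {9,10,13}  ✓accept
'd' @ 9: {11,12}
'd' @ 10: {}  — state set empty
rest 'c' ignored (set empty)
after full input: {}  (accept=9 not in)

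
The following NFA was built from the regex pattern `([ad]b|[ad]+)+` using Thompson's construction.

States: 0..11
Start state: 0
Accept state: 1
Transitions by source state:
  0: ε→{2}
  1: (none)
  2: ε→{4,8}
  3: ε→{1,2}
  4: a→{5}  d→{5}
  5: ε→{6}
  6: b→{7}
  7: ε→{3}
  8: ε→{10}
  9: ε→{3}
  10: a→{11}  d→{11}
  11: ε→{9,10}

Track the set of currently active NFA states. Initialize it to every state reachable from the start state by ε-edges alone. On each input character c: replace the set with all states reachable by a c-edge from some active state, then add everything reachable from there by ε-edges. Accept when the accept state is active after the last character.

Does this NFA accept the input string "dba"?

Answer: ACCEPT

Derivation:
start: ε-closure({0}) = {0,2,4,8,10}
'd' @ 1: {1,2,3,4,5,6,8,9,10,11}  ✓accept
'b' @ 2: {1,2,3,4,7,8,10}  ✓accept
'a' @ 3: {1,2,3,4,5,6,8,9,10,11}  ✓accept
after full input: {1,2,3,4,5,6,8,9,10,11}  (accept=1 in)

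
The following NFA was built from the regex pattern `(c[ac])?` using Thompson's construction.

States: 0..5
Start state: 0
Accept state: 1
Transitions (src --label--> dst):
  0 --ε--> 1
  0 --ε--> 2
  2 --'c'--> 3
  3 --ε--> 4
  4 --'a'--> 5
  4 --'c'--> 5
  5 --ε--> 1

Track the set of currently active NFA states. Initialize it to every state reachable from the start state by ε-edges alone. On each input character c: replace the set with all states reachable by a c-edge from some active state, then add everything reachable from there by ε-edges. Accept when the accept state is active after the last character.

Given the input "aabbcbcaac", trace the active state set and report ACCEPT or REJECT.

Answer: REJECT

Trace:
start: ε-closure({0}) = {0,1,2}
'a' @ 1: {}  — dead — no transitions
rest 'abbcbcaac' ignored (set empty)
final: {}; accept 1 not in set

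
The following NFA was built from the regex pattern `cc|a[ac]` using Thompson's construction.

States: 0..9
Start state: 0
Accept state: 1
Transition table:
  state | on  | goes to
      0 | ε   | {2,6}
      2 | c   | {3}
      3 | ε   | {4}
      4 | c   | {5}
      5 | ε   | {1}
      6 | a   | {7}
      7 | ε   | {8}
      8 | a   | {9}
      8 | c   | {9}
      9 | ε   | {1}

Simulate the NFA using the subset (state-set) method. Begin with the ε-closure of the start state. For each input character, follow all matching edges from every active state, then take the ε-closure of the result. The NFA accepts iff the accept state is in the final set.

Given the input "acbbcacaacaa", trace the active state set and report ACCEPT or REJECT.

Answer: REJECT

Derivation:
start: ε-closure({0}) = {0,2,6}
'a' @ 1: {7,8}
'c' @ 2: {1,9}  (accept∈set)
'b' @ 3: {}  — dead — no transitions
rest 'bcacaacaa' ignored (set empty)
end set {} — state 1 not in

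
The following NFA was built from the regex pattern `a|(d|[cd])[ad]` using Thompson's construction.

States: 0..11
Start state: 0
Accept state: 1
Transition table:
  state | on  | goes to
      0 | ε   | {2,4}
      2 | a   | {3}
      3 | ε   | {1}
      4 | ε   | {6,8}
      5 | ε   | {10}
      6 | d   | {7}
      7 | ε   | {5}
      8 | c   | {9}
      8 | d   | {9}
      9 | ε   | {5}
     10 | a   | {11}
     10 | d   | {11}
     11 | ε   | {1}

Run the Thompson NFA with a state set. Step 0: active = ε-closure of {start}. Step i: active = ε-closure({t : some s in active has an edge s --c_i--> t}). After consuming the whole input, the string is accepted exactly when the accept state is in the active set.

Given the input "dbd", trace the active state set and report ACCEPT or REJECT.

S₀ = ε-closure({0}) = {0,2,4,6,8}
'd' @ 1: {5,7,9,10}
'b' @ 2: {}  — no active states
rest 'd' ignored (set empty)
after full input: {}  (accept=1 not in)

Answer: REJECT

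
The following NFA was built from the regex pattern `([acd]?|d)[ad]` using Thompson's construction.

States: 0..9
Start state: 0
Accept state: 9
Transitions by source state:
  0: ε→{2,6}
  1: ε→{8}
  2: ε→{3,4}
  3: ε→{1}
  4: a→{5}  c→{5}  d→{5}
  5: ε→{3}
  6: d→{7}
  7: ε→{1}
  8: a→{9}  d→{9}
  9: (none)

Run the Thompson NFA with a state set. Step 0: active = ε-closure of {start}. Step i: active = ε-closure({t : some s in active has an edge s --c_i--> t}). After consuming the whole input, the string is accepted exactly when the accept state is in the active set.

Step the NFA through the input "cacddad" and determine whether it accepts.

Answer: REJECT

Steps:
S₀ = ε-closure({0}) = {0,1,2,3,4,6,8}
'c' @ 1: {1,3,5,8}
'a' @ 2: {9}  (accept∈set)
'c' @ 3: {}  — no active states
rest 'ddad' ignored (set empty)
end set {} — state 9 not in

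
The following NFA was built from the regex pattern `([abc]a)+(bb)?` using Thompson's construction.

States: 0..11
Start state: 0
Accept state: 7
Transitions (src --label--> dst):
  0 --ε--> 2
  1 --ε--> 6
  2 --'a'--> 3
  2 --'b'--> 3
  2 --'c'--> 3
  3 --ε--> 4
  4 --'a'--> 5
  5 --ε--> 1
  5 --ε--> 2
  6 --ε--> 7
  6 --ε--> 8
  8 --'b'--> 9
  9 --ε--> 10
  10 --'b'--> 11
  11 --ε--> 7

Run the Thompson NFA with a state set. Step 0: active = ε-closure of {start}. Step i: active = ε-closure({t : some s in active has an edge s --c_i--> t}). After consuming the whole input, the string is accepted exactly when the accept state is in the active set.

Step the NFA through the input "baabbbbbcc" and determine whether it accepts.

Answer: REJECT

Steps:
start: ε-closure({0}) = {0,2}
'b' @ 1: {3,4}
'a' @ 2: {1,2,5,6,7,8}  ✓accept
'a' @ 3: {3,4}
'b' @ 4: {}  — dead — no transitions
rest 'bbbbcc' ignored (set empty)
end set {} — state 7 not in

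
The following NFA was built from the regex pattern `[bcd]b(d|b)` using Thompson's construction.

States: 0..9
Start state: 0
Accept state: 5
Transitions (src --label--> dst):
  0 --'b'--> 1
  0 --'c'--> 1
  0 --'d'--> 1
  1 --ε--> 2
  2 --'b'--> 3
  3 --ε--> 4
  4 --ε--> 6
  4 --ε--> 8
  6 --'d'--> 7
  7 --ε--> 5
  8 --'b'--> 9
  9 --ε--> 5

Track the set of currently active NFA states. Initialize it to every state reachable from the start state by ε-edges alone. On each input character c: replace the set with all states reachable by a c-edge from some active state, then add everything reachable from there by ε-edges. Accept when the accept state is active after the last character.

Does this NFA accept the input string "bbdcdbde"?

initial (ε-close {0}): {0}
'b' @ 1: {1,2}
'b' @ 2: {3,4,6,8}
'd' @ 3: {5,7}  ✓accept
'c' @ 4: {}  — dead — no transitions
rest 'dbde' ignored (set empty)
after full input: {}  (accept=5 not in)

Answer: REJECT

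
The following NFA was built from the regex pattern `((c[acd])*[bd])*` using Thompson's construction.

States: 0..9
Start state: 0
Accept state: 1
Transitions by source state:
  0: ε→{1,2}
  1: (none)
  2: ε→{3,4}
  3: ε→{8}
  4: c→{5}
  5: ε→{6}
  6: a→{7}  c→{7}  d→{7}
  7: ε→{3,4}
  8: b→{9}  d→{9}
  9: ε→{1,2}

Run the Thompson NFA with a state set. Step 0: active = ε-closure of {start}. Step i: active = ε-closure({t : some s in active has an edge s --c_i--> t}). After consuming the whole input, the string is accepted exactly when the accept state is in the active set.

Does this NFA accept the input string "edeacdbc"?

Answer: REJECT

Steps:
initial (ε-close {0}): {0,1,2,3,4,8}
'e' @ 1: {}  — no active states
rest 'deacdbc' ignored (set empty)
end set {} — state 1 not in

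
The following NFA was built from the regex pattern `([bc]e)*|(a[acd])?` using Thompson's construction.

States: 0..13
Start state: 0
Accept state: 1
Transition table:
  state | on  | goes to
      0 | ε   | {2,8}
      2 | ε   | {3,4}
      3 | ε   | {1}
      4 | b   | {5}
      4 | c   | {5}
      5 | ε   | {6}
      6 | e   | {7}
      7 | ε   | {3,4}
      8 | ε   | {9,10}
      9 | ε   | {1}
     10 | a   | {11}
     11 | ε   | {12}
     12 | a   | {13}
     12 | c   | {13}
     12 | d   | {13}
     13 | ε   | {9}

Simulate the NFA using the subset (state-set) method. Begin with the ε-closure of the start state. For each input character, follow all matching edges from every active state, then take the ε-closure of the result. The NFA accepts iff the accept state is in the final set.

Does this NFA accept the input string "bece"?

initial (ε-close {0}): {0,1,2,3,4,8,9,10}
'b' @ 1: {5,6}
'e' @ 2: {1,3,4,7}  (accept∈set)
'c' @ 3: {5,6}
'e' @ 4: {1,3,4,7}  (accept∈set)
after full input: {1,3,4,7}  (accept=1 in)

Answer: ACCEPT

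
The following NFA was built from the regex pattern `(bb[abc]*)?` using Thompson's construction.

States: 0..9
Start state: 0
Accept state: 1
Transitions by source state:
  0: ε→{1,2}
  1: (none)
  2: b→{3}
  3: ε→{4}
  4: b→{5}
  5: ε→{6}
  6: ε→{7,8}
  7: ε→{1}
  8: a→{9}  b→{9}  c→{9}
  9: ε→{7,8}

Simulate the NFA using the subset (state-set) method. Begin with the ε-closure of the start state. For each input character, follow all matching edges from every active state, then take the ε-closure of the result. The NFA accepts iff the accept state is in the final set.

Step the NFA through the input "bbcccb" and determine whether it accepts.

Answer: ACCEPT

Steps:
initial (ε-close {0}): {0,1,2}
'b' @ 1: {3,4}
'b' @ 2: {1,5,6,7,8}  [accepting]
'c' @ 3: {1,7,8,9}  [accepting]
'c' @ 4: {1,7,8,9}  [accepting]
'c' @ 5: {1,7,8,9}  [accepting]
'b' @ 6: {1,7,8,9}  [accepting]
final: {1,7,8,9}; accept 1 in set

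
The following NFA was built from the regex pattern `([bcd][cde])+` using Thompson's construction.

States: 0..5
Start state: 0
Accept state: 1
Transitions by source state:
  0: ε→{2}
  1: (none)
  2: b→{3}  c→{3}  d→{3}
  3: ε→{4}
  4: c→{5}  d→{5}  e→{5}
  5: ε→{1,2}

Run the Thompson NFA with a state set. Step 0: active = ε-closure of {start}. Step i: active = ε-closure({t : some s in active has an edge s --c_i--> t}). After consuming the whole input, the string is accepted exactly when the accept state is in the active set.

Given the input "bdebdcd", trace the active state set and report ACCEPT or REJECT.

initial (ε-close {0}): {0,2}
'b' @ 1: {3,4}
'd' @ 2: {1,2,5}  ✓accept
'e' @ 3: {}  — state set empty
rest 'bdcd' ignored (set empty)
end set {} — state 1 not in

Answer: REJECT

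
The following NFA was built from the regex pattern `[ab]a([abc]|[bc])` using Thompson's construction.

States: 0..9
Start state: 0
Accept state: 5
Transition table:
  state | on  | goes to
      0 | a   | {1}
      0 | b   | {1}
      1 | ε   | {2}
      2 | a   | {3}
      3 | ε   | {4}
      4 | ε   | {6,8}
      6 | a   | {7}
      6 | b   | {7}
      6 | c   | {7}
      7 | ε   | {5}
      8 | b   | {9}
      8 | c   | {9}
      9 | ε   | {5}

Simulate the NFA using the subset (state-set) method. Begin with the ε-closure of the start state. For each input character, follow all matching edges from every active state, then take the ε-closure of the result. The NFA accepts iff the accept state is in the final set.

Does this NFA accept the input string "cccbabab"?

Answer: REJECT

Steps:
initial (ε-close {0}): {0}
'c' @ 1: {}  — dead — no transitions
rest 'ccbabab' ignored (set empty)
after full input: {}  (accept=5 not in)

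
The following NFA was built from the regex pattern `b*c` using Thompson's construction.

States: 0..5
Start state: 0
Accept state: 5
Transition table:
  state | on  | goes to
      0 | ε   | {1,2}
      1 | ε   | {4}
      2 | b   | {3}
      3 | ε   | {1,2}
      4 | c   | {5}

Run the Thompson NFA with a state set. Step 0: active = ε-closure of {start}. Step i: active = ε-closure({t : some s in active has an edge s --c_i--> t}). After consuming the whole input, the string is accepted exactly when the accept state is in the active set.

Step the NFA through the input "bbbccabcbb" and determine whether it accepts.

Answer: REJECT

Derivation:
start: ε-closure({0}) = {0,1,2,4}
'b' @ 1: {1,2,3,4}
'b' @ 2: {1,2,3,4}
'b' @ 3: {1,2,3,4}
'c' @ 4: {5}  ✓accept
'c' @ 5: {}  — state set empty
rest 'abcbb' ignored (set empty)
after full input: {}  (accept=5 not in)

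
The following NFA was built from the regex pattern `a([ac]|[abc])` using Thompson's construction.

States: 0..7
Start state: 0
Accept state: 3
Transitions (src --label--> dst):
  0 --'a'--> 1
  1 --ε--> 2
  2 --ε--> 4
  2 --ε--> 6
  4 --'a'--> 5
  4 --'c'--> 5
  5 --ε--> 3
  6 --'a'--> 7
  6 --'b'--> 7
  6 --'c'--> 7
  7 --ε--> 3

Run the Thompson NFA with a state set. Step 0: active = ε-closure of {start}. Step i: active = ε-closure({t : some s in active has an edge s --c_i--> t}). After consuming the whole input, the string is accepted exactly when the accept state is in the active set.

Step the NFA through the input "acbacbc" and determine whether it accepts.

start: ε-closure({0}) = {0}
'a' @ 1: {1,2,4,6}
'c' @ 2: {3,5,7}  [accepting]
'b' @ 3: {}  — dead — no transitions
rest 'acbc' ignored (set empty)
final: {}; accept 3 not in set

Answer: REJECT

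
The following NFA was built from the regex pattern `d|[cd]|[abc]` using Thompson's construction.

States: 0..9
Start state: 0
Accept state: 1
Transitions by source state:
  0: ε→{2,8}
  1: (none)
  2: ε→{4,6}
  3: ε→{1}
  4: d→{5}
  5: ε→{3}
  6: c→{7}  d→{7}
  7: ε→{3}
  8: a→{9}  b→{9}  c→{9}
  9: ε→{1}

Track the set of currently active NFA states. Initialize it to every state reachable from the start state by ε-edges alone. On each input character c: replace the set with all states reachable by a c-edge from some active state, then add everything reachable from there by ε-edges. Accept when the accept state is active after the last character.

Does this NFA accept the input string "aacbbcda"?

start: ε-closure({0}) = {0,2,4,6,8}
'a' @ 1: {1,9}  (accept∈set)
'a' @ 2: {}  — state set empty
rest 'cbbcda' ignored (set empty)
after full input: {}  (accept=1 not in)

Answer: REJECT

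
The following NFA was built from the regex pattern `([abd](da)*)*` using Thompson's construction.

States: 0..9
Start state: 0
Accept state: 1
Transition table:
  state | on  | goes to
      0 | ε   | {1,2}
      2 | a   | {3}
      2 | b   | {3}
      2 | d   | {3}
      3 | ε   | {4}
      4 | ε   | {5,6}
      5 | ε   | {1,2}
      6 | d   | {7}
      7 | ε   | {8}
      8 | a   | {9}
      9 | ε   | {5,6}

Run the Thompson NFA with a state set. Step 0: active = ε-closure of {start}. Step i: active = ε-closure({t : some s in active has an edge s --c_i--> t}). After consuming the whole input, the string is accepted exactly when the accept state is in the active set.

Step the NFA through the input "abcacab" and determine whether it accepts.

start: ε-closure({0}) = {0,1,2}
'a' @ 1: {1,2,3,4,5,6}  (accept∈set)
'b' @ 2: {1,2,3,4,5,6}  (accept∈set)
'c' @ 3: {}  — dead — no transitions
rest 'acab' ignored (set empty)
after full input: {}  (accept=1 not in)

Answer: REJECT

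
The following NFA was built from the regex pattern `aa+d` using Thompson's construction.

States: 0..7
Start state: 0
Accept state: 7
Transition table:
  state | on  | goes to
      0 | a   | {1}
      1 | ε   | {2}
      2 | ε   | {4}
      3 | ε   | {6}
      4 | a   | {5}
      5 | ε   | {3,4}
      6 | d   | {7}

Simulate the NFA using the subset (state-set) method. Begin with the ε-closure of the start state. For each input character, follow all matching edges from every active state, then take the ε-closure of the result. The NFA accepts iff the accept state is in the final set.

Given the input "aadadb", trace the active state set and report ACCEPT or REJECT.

Answer: REJECT

Trace:
start: ε-closure({0}) = {0}
'a' @ 1: {1,2,4}
'a' @ 2: {3,4,5,6}
'd' @ 3: {7}  ✓accept
'a' @ 4: {}  — state set empty
rest 'db' ignored (set empty)
after full input: {}  (accept=7 not in)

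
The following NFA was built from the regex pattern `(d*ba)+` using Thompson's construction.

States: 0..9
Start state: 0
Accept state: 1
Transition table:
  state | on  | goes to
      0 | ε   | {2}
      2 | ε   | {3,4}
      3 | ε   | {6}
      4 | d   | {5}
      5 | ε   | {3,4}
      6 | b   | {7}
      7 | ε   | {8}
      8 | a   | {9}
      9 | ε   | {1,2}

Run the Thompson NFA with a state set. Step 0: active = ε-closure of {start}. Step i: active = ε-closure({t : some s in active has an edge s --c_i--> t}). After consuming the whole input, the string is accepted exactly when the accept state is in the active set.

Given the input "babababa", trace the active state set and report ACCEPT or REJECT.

Answer: ACCEPT

Trace:
initial (ε-close {0}): {0,2,3,4,6}
'b' @ 1: {7,8}
'a' @ 2: {1,2,3,4,6,9}  ✓accept
'b' @ 3: {7,8}
'a' @ 4: {1,2,3,4,6,9}  ✓accept
'b' @ 5: {7,8}
'a' @ 6: {1,2,3,4,6,9}  ✓accept
'b' @ 7: {7,8}
'a' @ 8: {1,2,3,4,6,9}  ✓accept
end set {1,2,3,4,6,9} — state 1 in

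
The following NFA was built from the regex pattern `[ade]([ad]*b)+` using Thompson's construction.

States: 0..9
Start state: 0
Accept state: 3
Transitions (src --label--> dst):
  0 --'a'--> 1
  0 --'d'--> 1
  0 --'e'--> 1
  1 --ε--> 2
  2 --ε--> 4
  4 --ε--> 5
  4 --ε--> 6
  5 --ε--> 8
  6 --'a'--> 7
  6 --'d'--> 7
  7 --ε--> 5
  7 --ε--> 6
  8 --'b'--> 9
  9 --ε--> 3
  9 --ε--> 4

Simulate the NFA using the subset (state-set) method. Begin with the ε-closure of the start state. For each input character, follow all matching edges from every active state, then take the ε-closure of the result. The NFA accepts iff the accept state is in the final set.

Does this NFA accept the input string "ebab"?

Answer: ACCEPT

Derivation:
initial (ε-close {0}): {0}
'e' @ 1: {1,2,4,5,6,8}
'b' @ 2: {3,4,5,6,8,9}  ✓accept
'a' @ 3: {5,6,7,8}
'b' @ 4: {3,4,5,6,8,9}  ✓accept
after full input: {3,4,5,6,8,9}  (accept=3 in)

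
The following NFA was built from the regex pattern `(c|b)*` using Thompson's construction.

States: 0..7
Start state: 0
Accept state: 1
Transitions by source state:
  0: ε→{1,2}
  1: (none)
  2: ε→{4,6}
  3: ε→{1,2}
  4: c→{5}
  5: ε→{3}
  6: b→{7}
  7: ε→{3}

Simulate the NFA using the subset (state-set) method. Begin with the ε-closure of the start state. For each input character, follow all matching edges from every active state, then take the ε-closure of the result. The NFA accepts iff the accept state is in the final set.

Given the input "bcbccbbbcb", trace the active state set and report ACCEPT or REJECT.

S₀ = ε-closure({0}) = {0,1,2,4,6}
'b' @ 1: {1,2,3,4,6,7}  [accepting]
'c' @ 2: {1,2,3,4,5,6}  [accepting]
'b' @ 3: {1,2,3,4,6,7}  [accepting]
'c' @ 4: {1,2,3,4,5,6}  [accepting]
'c' @ 5: {1,2,3,4,5,6}  [accepting]
'b' @ 6: {1,2,3,4,6,7}  [accepting]
'b' @ 7: {1,2,3,4,6,7}  [accepting]
'b' @ 8: {1,2,3,4,6,7}  [accepting]
'c' @ 9: {1,2,3,4,5,6}  [accepting]
'b' @ 10: {1,2,3,4,6,7}  [accepting]
end set {1,2,3,4,6,7} — state 1 in

Answer: ACCEPT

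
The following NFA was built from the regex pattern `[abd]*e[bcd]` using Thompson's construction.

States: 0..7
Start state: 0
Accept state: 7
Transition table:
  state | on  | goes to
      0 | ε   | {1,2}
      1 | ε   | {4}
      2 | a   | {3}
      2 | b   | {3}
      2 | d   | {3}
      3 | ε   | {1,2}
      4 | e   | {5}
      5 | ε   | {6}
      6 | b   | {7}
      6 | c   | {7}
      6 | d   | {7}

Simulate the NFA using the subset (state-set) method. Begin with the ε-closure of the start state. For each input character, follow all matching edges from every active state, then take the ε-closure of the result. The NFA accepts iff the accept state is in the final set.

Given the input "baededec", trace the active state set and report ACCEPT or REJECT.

start: ε-closure({0}) = {0,1,2,4}
'b' @ 1: {1,2,3,4}
'a' @ 2: {1,2,3,4}
'e' @ 3: {5,6}
'd' @ 4: {7}  ✓accept
'e' @ 5: {}  — no active states
rest 'dec' ignored (set empty)
after full input: {}  (accept=7 not in)

Answer: REJECT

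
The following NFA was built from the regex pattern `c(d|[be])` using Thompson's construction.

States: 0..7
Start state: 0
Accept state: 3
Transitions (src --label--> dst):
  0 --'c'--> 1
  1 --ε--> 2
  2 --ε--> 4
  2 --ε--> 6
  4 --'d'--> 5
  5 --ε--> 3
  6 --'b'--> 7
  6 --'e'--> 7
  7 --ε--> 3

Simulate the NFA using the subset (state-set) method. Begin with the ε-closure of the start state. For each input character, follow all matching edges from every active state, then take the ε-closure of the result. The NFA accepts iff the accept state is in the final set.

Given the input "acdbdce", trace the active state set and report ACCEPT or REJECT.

initial (ε-close {0}): {0}
'a' @ 1: {}  — dead — no transitions
rest 'cdbdce' ignored (set empty)
after full input: {}  (accept=3 not in)

Answer: REJECT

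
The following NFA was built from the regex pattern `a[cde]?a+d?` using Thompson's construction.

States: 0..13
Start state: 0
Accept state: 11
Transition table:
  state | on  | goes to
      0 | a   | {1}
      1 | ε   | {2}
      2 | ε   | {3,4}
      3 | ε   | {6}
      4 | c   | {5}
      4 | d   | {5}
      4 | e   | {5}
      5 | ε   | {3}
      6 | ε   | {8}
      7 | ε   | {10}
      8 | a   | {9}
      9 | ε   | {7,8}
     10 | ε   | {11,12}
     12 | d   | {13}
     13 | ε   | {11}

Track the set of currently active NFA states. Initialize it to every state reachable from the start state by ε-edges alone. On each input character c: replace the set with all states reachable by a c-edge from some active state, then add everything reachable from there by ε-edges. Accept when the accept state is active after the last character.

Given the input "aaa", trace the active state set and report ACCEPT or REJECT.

Answer: ACCEPT

Trace:
initial (ε-close {0}): {0}
'a' @ 1: {1,2,3,4,6,8}
'a' @ 2: {7,8,9,10,11,12}  (accept∈set)
'a' @ 3: {7,8,9,10,11,12}  (accept∈set)
end set {7,8,9,10,11,12} — state 11 in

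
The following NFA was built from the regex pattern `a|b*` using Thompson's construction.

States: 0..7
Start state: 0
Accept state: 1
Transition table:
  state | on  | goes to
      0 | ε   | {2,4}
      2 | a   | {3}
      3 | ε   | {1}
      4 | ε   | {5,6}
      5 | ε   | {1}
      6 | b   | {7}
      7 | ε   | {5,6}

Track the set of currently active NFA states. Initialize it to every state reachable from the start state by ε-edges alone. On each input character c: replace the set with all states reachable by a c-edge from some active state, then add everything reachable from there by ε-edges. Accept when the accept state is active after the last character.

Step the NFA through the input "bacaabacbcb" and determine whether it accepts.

S₀ = ε-closure({0}) = {0,1,2,4,5,6}
'b' @ 1: {1,5,6,7}  (accept∈set)
'a' @ 2: {}  — dead — no transitions
rest 'caabacbcb' ignored (set empty)
after full input: {}  (accept=1 not in)

Answer: REJECT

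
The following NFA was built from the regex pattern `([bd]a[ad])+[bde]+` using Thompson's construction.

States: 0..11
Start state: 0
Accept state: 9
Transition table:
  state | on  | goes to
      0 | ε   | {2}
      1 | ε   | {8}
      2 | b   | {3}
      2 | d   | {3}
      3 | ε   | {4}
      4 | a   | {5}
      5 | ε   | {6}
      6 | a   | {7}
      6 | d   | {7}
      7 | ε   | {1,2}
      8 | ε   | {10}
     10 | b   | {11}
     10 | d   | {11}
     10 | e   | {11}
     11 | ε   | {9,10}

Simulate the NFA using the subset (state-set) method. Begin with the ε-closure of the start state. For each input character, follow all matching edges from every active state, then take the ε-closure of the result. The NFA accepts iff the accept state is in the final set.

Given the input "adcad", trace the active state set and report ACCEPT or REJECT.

Answer: REJECT

Derivation:
start: ε-closure({0}) = {0,2}
'a' @ 1: {}  — dead — no transitions
rest 'dcad' ignored (set empty)
after full input: {}  (accept=9 not in)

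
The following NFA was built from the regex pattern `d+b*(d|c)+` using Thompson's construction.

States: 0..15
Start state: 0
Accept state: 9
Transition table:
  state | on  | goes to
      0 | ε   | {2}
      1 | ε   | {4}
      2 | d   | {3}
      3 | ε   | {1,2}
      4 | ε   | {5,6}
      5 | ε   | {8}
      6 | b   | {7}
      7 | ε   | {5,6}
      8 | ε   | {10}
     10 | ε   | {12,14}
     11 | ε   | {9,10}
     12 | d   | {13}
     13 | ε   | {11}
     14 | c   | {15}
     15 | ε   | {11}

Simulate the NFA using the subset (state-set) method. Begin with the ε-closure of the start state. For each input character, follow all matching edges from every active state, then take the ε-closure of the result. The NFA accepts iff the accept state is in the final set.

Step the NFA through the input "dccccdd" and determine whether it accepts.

initial (ε-close {0}): {0,2}
'd' @ 1: {1,2,3,4,5,6,8,10,12,14}
'c' @ 2: {9,10,11,12,14,15}  (accept∈set)
'c' @ 3: {9,10,11,12,14,15}  (accept∈set)
'c' @ 4: {9,10,11,12,14,15}  (accept∈set)
'c' @ 5: {9,10,11,12,14,15}  (accept∈set)
'd' @ 6: {9,10,11,12,13,14}  (accept∈set)
'd' @ 7: {9,10,11,12,13,14}  (accept∈set)
end set {9,10,11,12,13,14} — state 9 in

Answer: ACCEPT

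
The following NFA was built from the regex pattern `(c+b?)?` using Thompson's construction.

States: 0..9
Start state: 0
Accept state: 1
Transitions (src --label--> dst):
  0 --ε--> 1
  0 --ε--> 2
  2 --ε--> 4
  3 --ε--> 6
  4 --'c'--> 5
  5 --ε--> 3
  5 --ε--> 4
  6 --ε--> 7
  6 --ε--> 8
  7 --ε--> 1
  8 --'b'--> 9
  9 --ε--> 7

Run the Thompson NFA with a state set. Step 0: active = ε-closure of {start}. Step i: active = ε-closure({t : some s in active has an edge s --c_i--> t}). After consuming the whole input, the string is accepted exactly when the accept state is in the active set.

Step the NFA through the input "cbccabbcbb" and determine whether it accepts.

start: ε-closure({0}) = {0,1,2,4}
'c' @ 1: {1,3,4,5,6,7,8}  ✓accept
'b' @ 2: {1,7,9}  ✓accept
'c' @ 3: {}  — state set empty
rest 'cabbcbb' ignored (set empty)
after full input: {}  (accept=1 not in)

Answer: REJECT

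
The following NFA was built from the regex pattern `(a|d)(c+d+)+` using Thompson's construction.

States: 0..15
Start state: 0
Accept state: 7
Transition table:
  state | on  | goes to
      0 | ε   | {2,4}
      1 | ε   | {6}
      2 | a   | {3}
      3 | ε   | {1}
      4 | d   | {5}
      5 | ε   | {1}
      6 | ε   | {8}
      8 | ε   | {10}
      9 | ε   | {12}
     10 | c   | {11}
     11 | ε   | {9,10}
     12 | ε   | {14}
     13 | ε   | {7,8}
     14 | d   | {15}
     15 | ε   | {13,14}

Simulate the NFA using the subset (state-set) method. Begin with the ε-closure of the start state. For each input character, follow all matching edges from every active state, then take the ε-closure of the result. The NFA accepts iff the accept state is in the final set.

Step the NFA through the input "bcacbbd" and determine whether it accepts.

Answer: REJECT

Derivation:
S₀ = ε-closure({0}) = {0,2,4}
'b' @ 1: {}  — state set empty
rest 'cacbbd' ignored (set empty)
final: {}; accept 7 not in set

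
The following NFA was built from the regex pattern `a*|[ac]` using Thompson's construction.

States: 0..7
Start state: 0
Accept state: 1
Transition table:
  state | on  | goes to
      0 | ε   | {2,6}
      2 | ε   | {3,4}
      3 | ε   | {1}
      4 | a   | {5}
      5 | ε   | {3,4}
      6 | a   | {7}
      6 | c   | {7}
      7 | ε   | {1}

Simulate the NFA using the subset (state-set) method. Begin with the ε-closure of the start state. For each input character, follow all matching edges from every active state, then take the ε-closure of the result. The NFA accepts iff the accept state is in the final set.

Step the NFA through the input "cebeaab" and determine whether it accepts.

Answer: REJECT

Steps:
initial (ε-close {0}): {0,1,2,3,4,6}
'c' @ 1: {1,7}  ✓accept
'e' @ 2: {}  — dead — no transitions
rest 'beaab' ignored (set empty)
final: {}; accept 1 not in set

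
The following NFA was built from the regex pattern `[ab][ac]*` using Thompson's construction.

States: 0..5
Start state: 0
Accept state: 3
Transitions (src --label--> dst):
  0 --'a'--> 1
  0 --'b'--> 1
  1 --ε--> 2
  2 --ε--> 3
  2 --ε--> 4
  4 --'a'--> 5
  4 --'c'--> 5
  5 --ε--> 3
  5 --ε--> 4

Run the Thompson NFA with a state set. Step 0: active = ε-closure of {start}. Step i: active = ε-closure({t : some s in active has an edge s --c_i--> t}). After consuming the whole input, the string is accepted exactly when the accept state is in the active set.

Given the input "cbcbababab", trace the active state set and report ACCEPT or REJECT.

Answer: REJECT

Trace:
initial (ε-close {0}): {0}
'c' @ 1: {}  — dead — no transitions
rest 'bcbababab' ignored (set empty)
end set {} — state 3 not in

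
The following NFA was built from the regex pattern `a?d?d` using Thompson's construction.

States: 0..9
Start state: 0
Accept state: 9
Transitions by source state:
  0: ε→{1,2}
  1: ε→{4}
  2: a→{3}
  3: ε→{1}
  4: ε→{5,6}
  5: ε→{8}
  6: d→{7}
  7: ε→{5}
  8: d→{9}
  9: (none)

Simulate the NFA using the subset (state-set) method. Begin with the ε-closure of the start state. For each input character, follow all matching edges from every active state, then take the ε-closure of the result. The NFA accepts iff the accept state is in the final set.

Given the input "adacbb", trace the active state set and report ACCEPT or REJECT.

Answer: REJECT

Derivation:
start: ε-closure({0}) = {0,1,2,4,5,6,8}
'a' @ 1: {1,3,4,5,6,8}
'd' @ 2: {5,7,8,9}  (accept∈set)
'a' @ 3: {}  — no active states
rest 'cbb' ignored (set empty)
after full input: {}  (accept=9 not in)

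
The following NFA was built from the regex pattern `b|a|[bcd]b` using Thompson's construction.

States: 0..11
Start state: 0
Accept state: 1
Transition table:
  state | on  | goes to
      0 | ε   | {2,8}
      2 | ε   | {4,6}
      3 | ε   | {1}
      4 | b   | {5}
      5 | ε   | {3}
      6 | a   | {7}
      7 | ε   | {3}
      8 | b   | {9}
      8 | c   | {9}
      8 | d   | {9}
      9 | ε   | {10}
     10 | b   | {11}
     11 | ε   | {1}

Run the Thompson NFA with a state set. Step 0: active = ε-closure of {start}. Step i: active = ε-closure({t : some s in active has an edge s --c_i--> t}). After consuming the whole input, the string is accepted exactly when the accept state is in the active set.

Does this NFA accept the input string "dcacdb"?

Answer: REJECT

Derivation:
start: ε-closure({0}) = {0,2,4,6,8}
'd' @ 1: {9,10}
'c' @ 2: {}  — no active states
rest 'acdb' ignored (set empty)
after full input: {}  (accept=1 not in)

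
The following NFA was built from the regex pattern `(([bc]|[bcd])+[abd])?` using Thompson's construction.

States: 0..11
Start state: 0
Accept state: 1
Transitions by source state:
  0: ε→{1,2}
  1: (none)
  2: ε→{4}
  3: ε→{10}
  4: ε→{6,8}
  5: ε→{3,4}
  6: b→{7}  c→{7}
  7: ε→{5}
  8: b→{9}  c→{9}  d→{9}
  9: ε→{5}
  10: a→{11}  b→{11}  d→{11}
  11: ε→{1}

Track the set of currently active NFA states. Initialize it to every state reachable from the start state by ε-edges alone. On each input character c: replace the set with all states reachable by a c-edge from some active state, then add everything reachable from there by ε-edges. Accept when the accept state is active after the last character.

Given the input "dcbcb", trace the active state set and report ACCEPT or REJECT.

Answer: ACCEPT

Trace:
start: ε-closure({0}) = {0,1,2,4,6,8}
'd' @ 1: {3,4,5,6,8,9,10}
'c' @ 2: {3,4,5,6,7,8,9,10}
'b' @ 3: {1,3,4,5,6,7,8,9,10,11}  ✓accept
'c' @ 4: {3,4,5,6,7,8,9,10}
'b' @ 5: {1,3,4,5,6,7,8,9,10,11}  ✓accept
end set {1,3,4,5,6,7,8,9,10,11} — state 1 in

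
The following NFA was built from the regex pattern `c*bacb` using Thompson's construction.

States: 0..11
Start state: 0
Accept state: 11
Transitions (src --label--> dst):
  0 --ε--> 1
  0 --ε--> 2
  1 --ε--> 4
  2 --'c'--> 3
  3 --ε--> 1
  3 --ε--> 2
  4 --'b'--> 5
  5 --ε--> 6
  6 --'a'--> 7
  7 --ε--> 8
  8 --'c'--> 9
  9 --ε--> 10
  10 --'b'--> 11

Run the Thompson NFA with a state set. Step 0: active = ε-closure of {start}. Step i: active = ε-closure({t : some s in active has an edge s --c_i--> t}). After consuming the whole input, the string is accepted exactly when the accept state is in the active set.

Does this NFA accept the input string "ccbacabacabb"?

Answer: REJECT

Derivation:
initial (ε-close {0}): {0,1,2,4}
'c' @ 1: {1,2,3,4}
'c' @ 2: {1,2,3,4}
'b' @ 3: {5,6}
'a' @ 4: {7,8}
'c' @ 5: {9,10}
'a' @ 6: {}  — dead — no transitions
rest 'bacabb' ignored (set empty)
after full input: {}  (accept=11 not in)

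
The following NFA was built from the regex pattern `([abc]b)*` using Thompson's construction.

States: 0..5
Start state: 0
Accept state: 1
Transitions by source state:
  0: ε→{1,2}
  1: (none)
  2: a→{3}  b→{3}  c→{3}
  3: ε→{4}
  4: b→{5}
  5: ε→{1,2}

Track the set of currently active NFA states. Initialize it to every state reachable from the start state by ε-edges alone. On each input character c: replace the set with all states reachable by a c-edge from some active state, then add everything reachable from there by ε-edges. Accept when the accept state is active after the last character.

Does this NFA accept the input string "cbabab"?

Answer: ACCEPT

Steps:
S₀ = ε-closure({0}) = {0,1,2}
'c' @ 1: {3,4}
'b' @ 2: {1,2,5}  [accepting]
'a' @ 3: {3,4}
'b' @ 4: {1,2,5}  [accepting]
'a' @ 5: {3,4}
'b' @ 6: {1,2,5}  [accepting]
after full input: {1,2,5}  (accept=1 in)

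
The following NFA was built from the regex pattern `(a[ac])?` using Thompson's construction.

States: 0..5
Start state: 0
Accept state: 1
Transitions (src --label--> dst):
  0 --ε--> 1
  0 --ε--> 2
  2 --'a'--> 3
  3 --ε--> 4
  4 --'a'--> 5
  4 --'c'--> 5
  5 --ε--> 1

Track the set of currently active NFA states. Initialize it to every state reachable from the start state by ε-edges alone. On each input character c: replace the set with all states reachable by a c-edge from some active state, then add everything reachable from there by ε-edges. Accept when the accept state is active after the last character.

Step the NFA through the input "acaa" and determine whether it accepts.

Answer: REJECT

Derivation:
initial (ε-close {0}): {0,1,2}
'a' @ 1: {3,4}
'c' @ 2: {1,5}  ✓accept
'a' @ 3: {}  — no active states
rest 'a' ignored (set empty)
final: {}; accept 1 not in set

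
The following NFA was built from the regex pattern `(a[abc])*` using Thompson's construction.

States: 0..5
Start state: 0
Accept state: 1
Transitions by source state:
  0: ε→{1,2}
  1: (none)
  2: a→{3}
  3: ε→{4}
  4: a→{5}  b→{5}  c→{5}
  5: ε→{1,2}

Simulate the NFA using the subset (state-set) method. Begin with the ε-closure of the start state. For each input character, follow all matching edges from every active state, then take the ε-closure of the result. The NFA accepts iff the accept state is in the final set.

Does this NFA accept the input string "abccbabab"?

start: ε-closure({0}) = {0,1,2}
'a' @ 1: {3,4}
'b' @ 2: {1,2,5}  (accept∈set)
'c' @ 3: {}  — dead — no transitions
rest 'cbabab' ignored (set empty)
end set {} — state 1 not in

Answer: REJECT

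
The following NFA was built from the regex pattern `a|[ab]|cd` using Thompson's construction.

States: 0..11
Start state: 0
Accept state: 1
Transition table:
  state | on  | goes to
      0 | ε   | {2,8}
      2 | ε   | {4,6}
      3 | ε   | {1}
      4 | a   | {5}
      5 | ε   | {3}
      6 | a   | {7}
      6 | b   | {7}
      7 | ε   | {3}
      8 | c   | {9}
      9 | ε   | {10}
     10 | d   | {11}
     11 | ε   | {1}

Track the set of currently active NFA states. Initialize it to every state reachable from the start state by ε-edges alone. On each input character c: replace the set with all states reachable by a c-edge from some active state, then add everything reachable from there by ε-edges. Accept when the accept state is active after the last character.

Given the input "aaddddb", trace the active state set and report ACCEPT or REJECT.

start: ε-closure({0}) = {0,2,4,6,8}
'a' @ 1: {1,3,5,7}  (accept∈set)
'a' @ 2: {}  — no active states
rest 'ddddb' ignored (set empty)
end set {} — state 1 not in

Answer: REJECT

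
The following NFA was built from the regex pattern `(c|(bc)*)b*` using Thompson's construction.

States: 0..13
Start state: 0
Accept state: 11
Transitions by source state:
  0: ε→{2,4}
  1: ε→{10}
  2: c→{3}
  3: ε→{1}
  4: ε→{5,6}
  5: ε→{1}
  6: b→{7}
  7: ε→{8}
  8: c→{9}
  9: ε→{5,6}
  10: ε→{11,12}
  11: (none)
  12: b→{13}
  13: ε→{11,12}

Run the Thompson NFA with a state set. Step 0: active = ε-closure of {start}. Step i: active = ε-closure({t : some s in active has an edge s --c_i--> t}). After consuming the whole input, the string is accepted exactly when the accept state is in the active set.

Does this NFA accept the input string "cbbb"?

Answer: ACCEPT

Trace:
S₀ = ε-closure({0}) = {0,1,2,4,5,6,10,11,12}
'c' @ 1: {1,3,10,11,12}  (accept∈set)
'b' @ 2: {11,12,13}  (accept∈set)
'b' @ 3: {11,12,13}  (accept∈set)
'b' @ 4: {11,12,13}  (accept∈set)
final: {11,12,13}; accept 11 in set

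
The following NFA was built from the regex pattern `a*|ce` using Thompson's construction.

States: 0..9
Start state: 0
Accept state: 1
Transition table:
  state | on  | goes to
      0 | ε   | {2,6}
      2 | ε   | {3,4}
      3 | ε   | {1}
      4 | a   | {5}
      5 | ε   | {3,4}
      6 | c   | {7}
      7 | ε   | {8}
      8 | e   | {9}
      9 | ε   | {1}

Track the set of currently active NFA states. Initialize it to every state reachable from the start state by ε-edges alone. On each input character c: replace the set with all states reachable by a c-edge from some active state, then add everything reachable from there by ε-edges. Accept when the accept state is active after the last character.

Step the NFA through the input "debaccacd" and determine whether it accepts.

S₀ = ε-closure({0}) = {0,1,2,3,4,6}
'd' @ 1: {}  — no active states
rest 'ebaccacd' ignored (set empty)
final: {}; accept 1 not in set

Answer: REJECT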